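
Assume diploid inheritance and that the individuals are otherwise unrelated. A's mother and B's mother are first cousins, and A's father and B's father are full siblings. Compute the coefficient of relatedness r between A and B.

0.15625

With two independent routes of shared ancestry, r is the sum of the two contributions.
A and B are related in two ways: second cousins through their mothers (r = 1/32) and first cousins through their fathers (r = 1/8).
r = 1/32 + 1/8 = 0.15625.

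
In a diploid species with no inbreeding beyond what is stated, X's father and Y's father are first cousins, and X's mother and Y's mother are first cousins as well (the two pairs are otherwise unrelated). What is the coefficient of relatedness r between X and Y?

Relatedness sums over independent paths through distinct common ancestors.
X and Y are related in two ways: second cousins through their fathers (r = 1/32) and second cousins through their mothers (r = 1/32).
r = 1/32 + 1/32 = 1/16 = 0.0625.

0.0625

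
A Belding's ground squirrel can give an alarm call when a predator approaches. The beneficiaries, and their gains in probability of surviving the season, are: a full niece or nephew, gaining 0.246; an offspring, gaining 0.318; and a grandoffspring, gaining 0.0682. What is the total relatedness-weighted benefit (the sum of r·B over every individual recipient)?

r to a full niece or nephew = 0.25 (full aunt/uncle↔niece/nephew: two paths of length 3 through the shared grandparent pair: r = 2·(1/2)^3 = 1/4).
r to an offspring = 1/2 (one parent–offspring link: r = (1/2)^1 = 1/2).
r to a grandoffspring = 1/4 (two parent–offspring links: r = (1/2)^2 = 1/4).
Summing one r·B term per recipient: 1·0.25·0.246 + 1·0.5·0.318 + 1·0.25·0.0682 = 0.23755.

0.23755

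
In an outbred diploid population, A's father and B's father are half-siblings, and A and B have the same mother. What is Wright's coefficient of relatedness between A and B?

0.3125

With two independent routes of shared ancestry, r is the sum of the two contributions.
A and B are related in two ways: half first cousins through their fathers (r = 1/16) and half-sibs through their shared mother (r = 1/4).
r = 1/16 + 1/4 = 0.3125.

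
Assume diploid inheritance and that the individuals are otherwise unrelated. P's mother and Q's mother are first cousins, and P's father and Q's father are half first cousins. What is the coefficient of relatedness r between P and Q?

0.046875

Relatedness sums over independent paths through distinct common ancestors.
P and Q are related in two ways: second cousins through their mothers (r = 1/32) and half second cousins through their fathers (r = 1/64).
r = 1/32 + 1/64 = 3/64 = 0.046875.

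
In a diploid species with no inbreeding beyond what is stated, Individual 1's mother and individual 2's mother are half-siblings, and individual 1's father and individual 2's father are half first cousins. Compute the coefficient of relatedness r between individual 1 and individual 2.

0.078125

With two independent routes of shared ancestry, r is the sum of the two contributions.
Individual 1 and individual 2 are related in two ways: half first cousins through their mothers (r = 1/16) and half second cousins through their fathers (r = 1/64).
r = 1/16 + 1/64 = 0.078125.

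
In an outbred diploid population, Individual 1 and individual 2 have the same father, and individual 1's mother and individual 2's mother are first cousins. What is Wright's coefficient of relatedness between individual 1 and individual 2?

Relatedness sums over independent paths through distinct common ancestors.
Individual 1 and individual 2 are related in two ways: half-sibs through their shared father (r = 1/4) and second cousins through their mothers (r = 1/32).
r = 1/4 + 1/32 = 9/32 = 0.28125.

0.28125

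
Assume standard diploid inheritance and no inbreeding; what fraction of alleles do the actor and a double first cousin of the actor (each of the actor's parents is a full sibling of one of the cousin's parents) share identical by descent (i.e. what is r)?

Each parent–offspring link contributes a factor of 1/2, and independent paths through distinct common ancestors add.
Double first cousins share both grandparent pairs — four paths of length 4: r = 4·(1/2)^4 = 1/4.

0.25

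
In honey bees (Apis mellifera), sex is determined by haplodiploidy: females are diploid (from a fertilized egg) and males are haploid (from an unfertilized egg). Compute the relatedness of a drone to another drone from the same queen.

Haploid brothers each carry a random half of the queen's diploid genome, so on average they share half: r = 1/2.

0.5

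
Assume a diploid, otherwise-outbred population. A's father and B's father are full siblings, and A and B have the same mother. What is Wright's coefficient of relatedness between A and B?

Wright's path rule: contributions from independent ancestry routes add.
A and B are related in two ways: first cousins through their fathers (r = 1/8) and half-sibs through their shared mother (r = 1/4).
r = 1/8 + 1/4 = 3/8 = 0.375.

0.375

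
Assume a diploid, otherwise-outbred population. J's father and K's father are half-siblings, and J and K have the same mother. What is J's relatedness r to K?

0.3125

Wright's path rule: contributions from independent ancestry routes add.
J and K are related in two ways: half first cousins through their fathers (r = 1/16) and half-sibs through their shared mother (r = 1/4).
r = 1/16 + 1/4 = 0.3125.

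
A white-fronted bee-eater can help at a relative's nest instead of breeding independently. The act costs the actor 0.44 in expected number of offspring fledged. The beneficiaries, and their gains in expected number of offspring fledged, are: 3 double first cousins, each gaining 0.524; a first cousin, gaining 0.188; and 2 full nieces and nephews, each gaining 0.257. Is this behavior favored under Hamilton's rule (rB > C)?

Hamilton's rule: the trait is favored when the sum of r·B over every recipient exceeds the actor's cost C.
r to a double first cousin = 0.25 (double first cousins share both grandparent pairs — four paths of length 4: r = 4·(1/2)^4 = 1/4).
r to a first cousin = 0.125 (first cousins share one grandparent pair — two paths of length 4: r = 2·(1/2)^4 = 1/8).
r to a full niece or nephew = 0.25 (full aunt/uncle↔niece/nephew: two paths of length 3 through the shared grandparent pair: r = 2·(1/2)^3 = 1/4).
Summing one r·B term per recipient: 3·0.25·0.524 + 1·0.125·0.188 + 2·0.25·0.257 = 0.545.
0.545 > 0.44: the indirect benefit exceeds the cost.

Yes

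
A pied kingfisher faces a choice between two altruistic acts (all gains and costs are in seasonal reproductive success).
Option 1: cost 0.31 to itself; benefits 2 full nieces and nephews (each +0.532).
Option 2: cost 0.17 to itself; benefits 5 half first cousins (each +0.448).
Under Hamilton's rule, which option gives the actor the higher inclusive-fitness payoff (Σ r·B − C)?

Option 2

Option 1: r to a full niece or nephew = 0.25.
Option 1: Σ r·B − C = (2·0.25·0.532) − 0.31 = -0.044.
Option 2: r to a half first cousin = 0.0625.
Option 2: Σ r·B − C = (5·0.0625·0.448) − 0.17 = -0.03.
Option 2 has the higher net inclusive-fitness payoff.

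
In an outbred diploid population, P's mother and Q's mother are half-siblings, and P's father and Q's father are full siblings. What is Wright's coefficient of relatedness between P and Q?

0.1875

With two independent routes of shared ancestry, r is the sum of the two contributions.
P and Q are related in two ways: half first cousins through their mothers (r = 1/16) and first cousins through their fathers (r = 1/8).
r = 1/16 + 1/8 = 0.1875.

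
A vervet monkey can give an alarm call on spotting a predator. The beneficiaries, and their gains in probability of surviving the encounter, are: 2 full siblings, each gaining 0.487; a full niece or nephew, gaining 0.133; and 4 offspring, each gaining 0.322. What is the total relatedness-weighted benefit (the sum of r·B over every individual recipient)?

r to a full sibling = 0.5 (full sibs share both parents — two paths of length 2: r = 2·(1/2)^2 = 1/2).
r to a full niece or nephew = 1/4 (full aunt/uncle↔niece/nephew: two paths of length 3 through the shared grandparent pair: r = 2·(1/2)^3 = 1/4).
r to an offspring = 0.5 (one parent–offspring link: r = (1/2)^1 = 1/2).
Summing one r·B term per recipient: 2·0.5·0.487 + 1·0.25·0.133 + 4·0.5·0.322 = 1.16425.

1.16425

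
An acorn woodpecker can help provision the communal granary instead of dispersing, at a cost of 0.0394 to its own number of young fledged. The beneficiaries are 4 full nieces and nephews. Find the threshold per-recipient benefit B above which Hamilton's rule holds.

r to a full niece or nephew = 0.25 (full aunt/uncle↔niece/nephew: two paths of length 3 through the shared grandparent pair: r = 2·(1/2)^3 = 1/4).
Hamilton's rule with n recipients of equal r: n·r·B > C, so B > C/(n·r) = 0.0394/(4·0.25) = 0.0394.

0.0394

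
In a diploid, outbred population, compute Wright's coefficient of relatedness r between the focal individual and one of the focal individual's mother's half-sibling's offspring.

0.0625

Each parent–offspring link contributes a factor of 1/2, and independent paths through distinct common ancestors add.
Half first cousins share one grandparent — one path of length 4: r = (1/2)^4 = 1/16.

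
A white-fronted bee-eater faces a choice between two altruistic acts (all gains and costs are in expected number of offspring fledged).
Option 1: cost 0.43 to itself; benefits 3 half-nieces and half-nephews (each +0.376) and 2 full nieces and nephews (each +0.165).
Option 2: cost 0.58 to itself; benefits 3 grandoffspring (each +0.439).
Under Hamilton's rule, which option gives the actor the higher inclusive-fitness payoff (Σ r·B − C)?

Option 1: r to a half-niece or half-nephew = 0.125.
Option 1: r to a full niece or nephew = 0.25.
Option 1: Σ r·B − C = (3·0.125·0.376 + 2·0.25·0.165) − 0.43 = -0.2065.
Option 2: r to a grandoffspring = 0.25.
Option 2: Σ r·B − C = (3·0.25·0.439) − 0.58 = -0.25075.
Option 1 has the higher net inclusive-fitness payoff.

Option 1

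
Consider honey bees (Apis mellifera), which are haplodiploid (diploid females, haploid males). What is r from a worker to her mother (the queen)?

One meiotic link between diploid queen and diploid daughter: r = 1/2.

0.5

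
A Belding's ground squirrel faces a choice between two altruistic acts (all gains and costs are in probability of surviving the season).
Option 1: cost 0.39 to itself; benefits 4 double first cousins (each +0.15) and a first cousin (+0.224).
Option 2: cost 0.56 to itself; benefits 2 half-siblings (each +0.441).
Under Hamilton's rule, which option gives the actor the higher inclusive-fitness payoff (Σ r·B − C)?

Option 1

Option 1: r to a double first cousin = 0.25.
Option 1: r to a first cousin = 0.125.
Option 1: Σ r·B − C = (4·0.25·0.15 + 1·0.125·0.224) − 0.39 = -0.212.
Option 2: r to a half-sibling = 0.25.
Option 2: Σ r·B − C = (2·0.25·0.441) − 0.56 = -0.3395.
Option 1 has the higher net inclusive-fitness payoff.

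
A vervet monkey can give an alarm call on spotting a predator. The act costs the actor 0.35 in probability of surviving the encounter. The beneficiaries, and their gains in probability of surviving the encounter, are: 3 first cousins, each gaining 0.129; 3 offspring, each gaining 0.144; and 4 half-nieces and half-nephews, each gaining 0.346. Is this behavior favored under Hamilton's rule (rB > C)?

Hamilton's rule: the trait is favored when the sum of r·B over every recipient exceeds the actor's cost C.
r to a first cousin = 1/8 (first cousins share one grandparent pair — two paths of length 4: r = 2·(1/2)^4 = 1/8).
r to an offspring = 0.5 (one parent–offspring link: r = (1/2)^1 = 1/2).
r to a half-niece or half-nephew = 1/8 (half-aunt/uncle↔niece/nephew: one path of length 3: r = (1/2)^3 = 1/8).
Summing one r·B term per recipient: 3·0.125·0.129 + 3·0.5·0.144 + 4·0.125·0.346 = 0.437375.
0.437375 > 0.35: the indirect benefit exceeds the cost.

Yes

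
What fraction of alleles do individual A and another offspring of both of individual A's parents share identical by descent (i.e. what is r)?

Each parent–offspring link contributes a factor of 1/2, and independent paths through distinct common ancestors add.
Full sibs share both parents — two paths of length 2: r = 2·(1/2)^2 = 1/2.

0.5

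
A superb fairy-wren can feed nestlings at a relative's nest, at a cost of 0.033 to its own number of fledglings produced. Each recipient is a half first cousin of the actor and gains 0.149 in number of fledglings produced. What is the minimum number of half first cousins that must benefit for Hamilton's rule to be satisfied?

r to a half first cousin = 1/16 (half first cousins share one grandparent — one path of length 4: r = (1/2)^4 = 1/16).
Hamilton's rule: n·r·B > C  ⇒  n > C/(r·B) = 0.033/(0.0625·0.149) = 3.544.
The smallest integer exceeding 3.544 is 4.

4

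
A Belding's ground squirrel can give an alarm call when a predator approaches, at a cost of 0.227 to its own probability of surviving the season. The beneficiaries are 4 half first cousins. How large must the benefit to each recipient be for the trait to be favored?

0.908

r to a half first cousin = 1/16 (half first cousins share one grandparent — one path of length 4: r = (1/2)^4 = 1/16).
Hamilton's rule with n recipients of equal r: n·r·B > C, so B > C/(n·r) = 0.227/(4·0.0625) = 0.908.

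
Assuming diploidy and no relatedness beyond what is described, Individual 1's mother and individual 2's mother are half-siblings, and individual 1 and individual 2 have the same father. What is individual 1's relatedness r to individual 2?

Relatedness sums over independent paths through distinct common ancestors.
Individual 1 and individual 2 are related in two ways: half first cousins through their mothers (r = 1/16) and half-sibs through their shared father (r = 1/4).
r = 1/16 + 1/4 = 5/16 = 0.3125.

0.3125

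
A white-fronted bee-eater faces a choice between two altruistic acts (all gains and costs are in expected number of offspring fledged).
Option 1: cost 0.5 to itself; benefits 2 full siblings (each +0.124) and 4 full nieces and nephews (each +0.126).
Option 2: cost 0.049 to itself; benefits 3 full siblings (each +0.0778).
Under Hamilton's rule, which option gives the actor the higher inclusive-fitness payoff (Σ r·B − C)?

Option 2

Option 1: r to a full sibling = 0.5.
Option 1: r to a full niece or nephew = 0.25.
Option 1: Σ r·B − C = (2·0.5·0.124 + 4·0.25·0.126) − 0.5 = -0.25.
Option 2: r to a full sibling = 0.5.
Option 2: Σ r·B − C = (3·0.5·0.0778) − 0.049 = 0.0677.
Option 2 has the higher net inclusive-fitness payoff.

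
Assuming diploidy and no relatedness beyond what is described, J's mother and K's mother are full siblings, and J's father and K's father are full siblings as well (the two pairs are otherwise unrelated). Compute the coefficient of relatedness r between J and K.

0.25

Relatedness sums over independent paths through distinct common ancestors.
J and K are related in two ways: first cousins through their mothers (r = 1/8) and first cousins through their fathers (r = 1/8) — i.e. double first cousins.
r = 1/8 + 1/8 = 1/4 = 0.25.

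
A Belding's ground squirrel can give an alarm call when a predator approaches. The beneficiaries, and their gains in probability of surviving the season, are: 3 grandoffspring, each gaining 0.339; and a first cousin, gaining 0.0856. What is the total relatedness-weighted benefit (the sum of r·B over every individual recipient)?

r to a grandoffspring = 0.25 (two parent–offspring links: r = (1/2)^2 = 1/4).
r to a first cousin = 1/8 (first cousins share one grandparent pair — two paths of length 4: r = 2·(1/2)^4 = 1/8).
Summing one r·B term per recipient: 3·0.25·0.339 + 1·0.125·0.0856 = 0.26495.

0.26495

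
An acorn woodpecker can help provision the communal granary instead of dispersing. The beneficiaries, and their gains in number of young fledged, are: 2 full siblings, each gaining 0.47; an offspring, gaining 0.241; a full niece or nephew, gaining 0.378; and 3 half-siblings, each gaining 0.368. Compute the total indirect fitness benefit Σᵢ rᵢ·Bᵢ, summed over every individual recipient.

0.961

r to a full sibling = 1/2 (full sibs share both parents — two paths of length 2: r = 2·(1/2)^2 = 1/2).
r to an offspring = 0.5 (one parent–offspring link: r = (1/2)^1 = 1/2).
r to a full niece or nephew = 0.25 (full aunt/uncle↔niece/nephew: two paths of length 3 through the shared grandparent pair: r = 2·(1/2)^3 = 1/4).
r to a half-sibling = 1/4 (half-sibs share one parent — one path of length 2: r = (1/2)^2 = 1/4).
Summing one r·B term per recipient: 2·0.5·0.47 + 1·0.5·0.241 + 1·0.25·0.378 + 3·0.25·0.368 = 0.961.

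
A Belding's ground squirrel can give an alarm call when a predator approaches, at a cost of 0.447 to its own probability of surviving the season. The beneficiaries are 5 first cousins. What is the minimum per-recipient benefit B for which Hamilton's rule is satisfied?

0.7152

r to a first cousin = 1/8 (first cousins share one grandparent pair — two paths of length 4: r = 2·(1/2)^4 = 1/8).
Hamilton's rule with n recipients of equal r: n·r·B > C, so B > C/(n·r) = 0.447/(5·0.125) = 0.7152.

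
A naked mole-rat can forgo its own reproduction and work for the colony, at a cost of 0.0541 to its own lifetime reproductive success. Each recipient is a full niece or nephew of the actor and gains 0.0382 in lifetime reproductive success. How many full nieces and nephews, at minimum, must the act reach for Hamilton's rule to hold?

6

r to a full niece or nephew = 1/4 (full aunt/uncle↔niece/nephew: two paths of length 3 through the shared grandparent pair: r = 2·(1/2)^3 = 1/4).
Hamilton's rule: n·r·B > C  ⇒  n > C/(r·B) = 0.0541/(0.25·0.0382) = 5.665.
The smallest integer exceeding 5.665 is 6.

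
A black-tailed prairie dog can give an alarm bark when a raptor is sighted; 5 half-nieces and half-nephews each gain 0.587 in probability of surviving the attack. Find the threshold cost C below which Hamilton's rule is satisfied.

0.366875

r to a half-niece or half-nephew = 1/8 (half-aunt/uncle↔niece/nephew: one path of length 3: r = (1/2)^3 = 1/8).
Hamilton's rule: n·r·B > C, so the trait is favored while C < n·r·B = 5·0.125·0.587 = 0.366875.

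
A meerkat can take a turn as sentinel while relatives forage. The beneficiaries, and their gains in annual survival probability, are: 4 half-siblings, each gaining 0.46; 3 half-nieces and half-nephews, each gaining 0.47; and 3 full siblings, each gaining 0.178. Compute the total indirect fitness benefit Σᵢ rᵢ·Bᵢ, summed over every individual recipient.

r to a half-sibling = 1/4 (half-sibs share one parent — one path of length 2: r = (1/2)^2 = 1/4).
r to a half-niece or half-nephew = 0.125 (half-aunt/uncle↔niece/nephew: one path of length 3: r = (1/2)^3 = 1/8).
r to a full sibling = 0.5 (full sibs share both parents — two paths of length 2: r = 2·(1/2)^2 = 1/2).
Summing one r·B term per recipient: 4·0.25·0.46 + 3·0.125·0.47 + 3·0.5·0.178 = 0.90325.

0.90325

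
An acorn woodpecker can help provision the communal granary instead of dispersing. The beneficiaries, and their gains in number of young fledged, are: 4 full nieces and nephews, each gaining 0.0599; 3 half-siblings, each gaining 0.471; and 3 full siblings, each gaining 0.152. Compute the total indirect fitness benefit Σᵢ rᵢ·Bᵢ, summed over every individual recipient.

0.64115

r to a full niece or nephew = 0.25 (full aunt/uncle↔niece/nephew: two paths of length 3 through the shared grandparent pair: r = 2·(1/2)^3 = 1/4).
r to a half-sibling = 1/4 (half-sibs share one parent — one path of length 2: r = (1/2)^2 = 1/4).
r to a full sibling = 0.5 (full sibs share both parents — two paths of length 2: r = 2·(1/2)^2 = 1/2).
Summing one r·B term per recipient: 4·0.25·0.0599 + 3·0.25·0.471 + 3·0.5·0.152 = 0.64115.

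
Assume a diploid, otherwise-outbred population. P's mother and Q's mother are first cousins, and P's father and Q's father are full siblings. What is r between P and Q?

Wright's path rule: contributions from independent ancestry routes add.
P and Q are related in two ways: second cousins through their mothers (r = 1/32) and first cousins through their fathers (r = 1/8).
r = 1/32 + 1/8 = 0.15625.

0.15625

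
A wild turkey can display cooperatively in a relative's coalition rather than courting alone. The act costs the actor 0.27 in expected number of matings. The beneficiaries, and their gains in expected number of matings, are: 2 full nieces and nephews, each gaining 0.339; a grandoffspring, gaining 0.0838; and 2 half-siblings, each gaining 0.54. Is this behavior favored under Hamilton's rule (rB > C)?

Yes

Hamilton's rule: the trait is favored when the sum of r·B over every recipient exceeds the actor's cost C.
r to a full niece or nephew = 0.25 (full aunt/uncle↔niece/nephew: two paths of length 3 through the shared grandparent pair: r = 2·(1/2)^3 = 1/4).
r to a grandoffspring = 1/4 (two parent–offspring links: r = (1/2)^2 = 1/4).
r to a half-sibling = 1/4 (half-sibs share one parent — one path of length 2: r = (1/2)^2 = 1/4).
Summing one r·B term per recipient: 2·0.25·0.339 + 1·0.25·0.0838 + 2·0.25·0.54 = 0.46045.
0.46045 > 0.27: the indirect benefit exceeds the cost.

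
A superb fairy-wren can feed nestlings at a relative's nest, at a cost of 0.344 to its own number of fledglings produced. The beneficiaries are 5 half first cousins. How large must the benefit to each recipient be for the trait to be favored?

1.1008

r to a half first cousin = 1/16 (half first cousins share one grandparent — one path of length 4: r = (1/2)^4 = 1/16).
Hamilton's rule with n recipients of equal r: n·r·B > C, so B > C/(n·r) = 0.344/(5·0.0625) = 1.1008.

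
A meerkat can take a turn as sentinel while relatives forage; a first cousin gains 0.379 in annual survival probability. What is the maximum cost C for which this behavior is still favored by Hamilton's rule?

r to a first cousin = 0.125 (first cousins share one grandparent pair — two paths of length 4: r = 2·(1/2)^4 = 1/8).
Hamilton's rule: n·r·B > C, so the trait is favored while C < n·r·B = 1·0.125·0.379 = 0.047375.

0.047375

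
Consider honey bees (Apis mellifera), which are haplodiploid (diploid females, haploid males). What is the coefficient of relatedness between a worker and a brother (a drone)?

0.25

Her haploid brother carries none of their father's genes and a random half of their mother's genome; that half matches the maternal half of her own genome with probability 1/2: r = 1/2 · 1/2 = 1/4.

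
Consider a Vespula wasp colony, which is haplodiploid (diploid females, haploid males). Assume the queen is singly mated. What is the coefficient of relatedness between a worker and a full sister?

0.75

Haplodiploid full sisters inherit their father's entire haploid genome identically (contributing 1/2) and on average half of their mother's contribution (1/2 · 1/2 = 1/4); r = 1/2 + 1/4 = 3/4.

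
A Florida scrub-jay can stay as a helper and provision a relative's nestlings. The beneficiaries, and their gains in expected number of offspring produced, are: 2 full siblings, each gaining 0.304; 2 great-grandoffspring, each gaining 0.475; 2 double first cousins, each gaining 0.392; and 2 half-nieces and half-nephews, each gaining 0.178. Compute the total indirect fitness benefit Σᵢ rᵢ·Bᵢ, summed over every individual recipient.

0.66325

r to a full sibling = 1/2 (full sibs share both parents — two paths of length 2: r = 2·(1/2)^2 = 1/2).
r to a great-grandoffspring = 1/8 (three parent–offspring links: r = (1/2)^3 = 1/8).
r to a double first cousin = 0.25 (double first cousins share both grandparent pairs — four paths of length 4: r = 4·(1/2)^4 = 1/4).
r to a half-niece or half-nephew = 0.125 (half-aunt/uncle↔niece/nephew: one path of length 3: r = (1/2)^3 = 1/8).
Summing one r·B term per recipient: 2·0.5·0.304 + 2·0.125·0.475 + 2·0.25·0.392 + 2·0.125·0.178 = 0.66325.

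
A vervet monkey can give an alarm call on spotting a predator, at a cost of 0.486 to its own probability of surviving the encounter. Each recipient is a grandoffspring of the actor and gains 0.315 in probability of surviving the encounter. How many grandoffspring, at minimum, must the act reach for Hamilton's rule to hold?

7

r to a grandoffspring = 0.25 (two parent–offspring links: r = (1/2)^2 = 1/4).
Hamilton's rule: n·r·B > C  ⇒  n > C/(r·B) = 0.486/(0.25·0.315) = 6.171.
The smallest integer exceeding 6.171 is 7.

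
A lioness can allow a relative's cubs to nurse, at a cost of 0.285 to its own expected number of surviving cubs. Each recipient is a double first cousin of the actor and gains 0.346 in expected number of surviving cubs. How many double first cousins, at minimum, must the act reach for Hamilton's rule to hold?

r to a double first cousin = 1/4 (double first cousins share both grandparent pairs — four paths of length 4: r = 4·(1/2)^4 = 1/4).
Hamilton's rule: n·r·B > C  ⇒  n > C/(r·B) = 0.285/(0.25·0.346) = 3.295.
The smallest integer exceeding 3.295 is 4.

4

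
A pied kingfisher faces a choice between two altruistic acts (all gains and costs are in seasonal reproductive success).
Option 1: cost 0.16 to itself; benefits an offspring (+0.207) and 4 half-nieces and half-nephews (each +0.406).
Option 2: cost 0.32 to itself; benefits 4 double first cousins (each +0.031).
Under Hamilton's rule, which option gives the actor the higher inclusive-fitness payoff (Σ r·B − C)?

Option 1

Option 1: r to an offspring = 0.5.
Option 1: r to a half-niece or half-nephew = 0.125.
Option 1: Σ r·B − C = (1·0.5·0.207 + 4·0.125·0.406) − 0.16 = 0.1465.
Option 2: r to a double first cousin = 0.25.
Option 2: Σ r·B − C = (4·0.25·0.031) − 0.32 = -0.289.
Option 1 has the higher net inclusive-fitness payoff.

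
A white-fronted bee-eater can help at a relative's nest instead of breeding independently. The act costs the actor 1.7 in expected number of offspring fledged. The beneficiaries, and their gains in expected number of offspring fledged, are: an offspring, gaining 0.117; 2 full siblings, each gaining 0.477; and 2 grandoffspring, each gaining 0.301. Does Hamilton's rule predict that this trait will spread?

No

Hamilton's rule: the trait is favored when the sum of r·B over every recipient exceeds the actor's cost C.
r to an offspring = 0.5 (one parent–offspring link: r = (1/2)^1 = 1/2).
r to a full sibling = 1/2 (full sibs share both parents — two paths of length 2: r = 2·(1/2)^2 = 1/2).
r to a grandoffspring = 1/4 (two parent–offspring links: r = (1/2)^2 = 1/4).
Summing one r·B term per recipient: 1·0.5·0.117 + 2·0.5·0.477 + 2·0.25·0.301 = 0.686.
0.686 < 1.7: the indirect benefit is less than the cost.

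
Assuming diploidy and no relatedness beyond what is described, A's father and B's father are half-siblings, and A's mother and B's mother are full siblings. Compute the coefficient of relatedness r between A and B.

Wright's path rule: contributions from independent ancestry routes add.
A and B are related in two ways: half first cousins through their fathers (r = 1/16) and first cousins through their mothers (r = 1/8).
r = 1/16 + 1/8 = 3/16 = 0.1875.

0.1875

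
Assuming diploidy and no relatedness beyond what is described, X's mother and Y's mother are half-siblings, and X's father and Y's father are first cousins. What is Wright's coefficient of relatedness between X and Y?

With two independent routes of shared ancestry, r is the sum of the two contributions.
X and Y are related in two ways: half first cousins through their mothers (r = 1/16) and second cousins through their fathers (r = 1/32).
r = 1/16 + 1/32 = 3/32 = 0.09375.

0.09375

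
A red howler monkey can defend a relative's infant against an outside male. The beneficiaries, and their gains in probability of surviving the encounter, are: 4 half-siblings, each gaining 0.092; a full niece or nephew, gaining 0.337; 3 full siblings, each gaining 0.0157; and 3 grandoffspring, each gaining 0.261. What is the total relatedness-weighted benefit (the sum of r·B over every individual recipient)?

r to a half-sibling = 1/4 (half-sibs share one parent — one path of length 2: r = (1/2)^2 = 1/4).
r to a full niece or nephew = 0.25 (full aunt/uncle↔niece/nephew: two paths of length 3 through the shared grandparent pair: r = 2·(1/2)^3 = 1/4).
r to a full sibling = 0.5 (full sibs share both parents — two paths of length 2: r = 2·(1/2)^2 = 1/2).
r to a grandoffspring = 0.25 (two parent–offspring links: r = (1/2)^2 = 1/4).
Summing one r·B term per recipient: 4·0.25·0.092 + 1·0.25·0.337 + 3·0.5·0.0157 + 3·0.25·0.261 = 0.39555.

0.39555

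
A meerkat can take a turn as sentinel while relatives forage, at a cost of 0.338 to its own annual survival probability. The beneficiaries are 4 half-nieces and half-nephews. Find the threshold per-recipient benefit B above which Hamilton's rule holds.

r to a half-niece or half-nephew = 1/8 (half-aunt/uncle↔niece/nephew: one path of length 3: r = (1/2)^3 = 1/8).
Hamilton's rule with n recipients of equal r: n·r·B > C, so B > C/(n·r) = 0.338/(4·0.125) = 0.676.

0.676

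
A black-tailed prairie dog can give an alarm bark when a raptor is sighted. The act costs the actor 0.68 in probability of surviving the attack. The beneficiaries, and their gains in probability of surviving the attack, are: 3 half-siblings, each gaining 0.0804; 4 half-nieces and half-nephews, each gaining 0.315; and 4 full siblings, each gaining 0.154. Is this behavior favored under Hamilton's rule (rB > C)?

Hamilton's rule: the trait is favored when the sum of r·B over every recipient exceeds the actor's cost C.
r to a half-sibling = 0.25 (half-sibs share one parent — one path of length 2: r = (1/2)^2 = 1/4).
r to a half-niece or half-nephew = 0.125 (half-aunt/uncle↔niece/nephew: one path of length 3: r = (1/2)^3 = 1/8).
r to a full sibling = 0.5 (full sibs share both parents — two paths of length 2: r = 2·(1/2)^2 = 1/2).
Summing one r·B term per recipient: 3·0.25·0.0804 + 4·0.125·0.315 + 4·0.5·0.154 = 0.5258.
0.5258 < 0.68: the indirect benefit is less than the cost.

No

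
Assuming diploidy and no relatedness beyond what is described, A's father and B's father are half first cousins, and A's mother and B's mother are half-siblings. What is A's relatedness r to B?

0.078125

Wright's path rule: contributions from independent ancestry routes add.
A and B are related in two ways: half second cousins through their fathers (r = 1/64) and half first cousins through their mothers (r = 1/16).
r = 1/64 + 1/16 = 0.078125.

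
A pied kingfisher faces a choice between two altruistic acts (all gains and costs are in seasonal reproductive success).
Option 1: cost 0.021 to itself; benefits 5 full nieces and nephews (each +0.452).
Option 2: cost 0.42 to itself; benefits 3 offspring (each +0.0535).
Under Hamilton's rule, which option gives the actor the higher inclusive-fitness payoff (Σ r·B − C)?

Option 1

Option 1: r to a full niece or nephew = 0.25.
Option 1: Σ r·B − C = (5·0.25·0.452) − 0.021 = 0.544.
Option 2: r to an offspring = 0.5.
Option 2: Σ r·B − C = (3·0.5·0.0535) − 0.42 = -0.33975.
Option 1 has the higher net inclusive-fitness payoff.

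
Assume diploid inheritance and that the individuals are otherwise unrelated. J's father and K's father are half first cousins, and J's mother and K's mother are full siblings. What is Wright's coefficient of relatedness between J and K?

0.140625

Relatedness sums over independent paths through distinct common ancestors.
J and K are related in two ways: half second cousins through their fathers (r = 1/64) and first cousins through their mothers (r = 1/8).
r = 1/64 + 1/8 = 9/64 = 0.140625.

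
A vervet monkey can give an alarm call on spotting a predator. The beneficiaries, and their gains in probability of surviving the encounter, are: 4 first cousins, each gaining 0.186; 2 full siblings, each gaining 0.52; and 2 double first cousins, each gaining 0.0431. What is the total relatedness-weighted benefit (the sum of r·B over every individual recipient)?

0.63455

r to a first cousin = 0.125 (first cousins share one grandparent pair — two paths of length 4: r = 2·(1/2)^4 = 1/8).
r to a full sibling = 1/2 (full sibs share both parents — two paths of length 2: r = 2·(1/2)^2 = 1/2).
r to a double first cousin = 0.25 (double first cousins share both grandparent pairs — four paths of length 4: r = 4·(1/2)^4 = 1/4).
Summing one r·B term per recipient: 4·0.125·0.186 + 2·0.5·0.52 + 2·0.25·0.0431 = 0.63455.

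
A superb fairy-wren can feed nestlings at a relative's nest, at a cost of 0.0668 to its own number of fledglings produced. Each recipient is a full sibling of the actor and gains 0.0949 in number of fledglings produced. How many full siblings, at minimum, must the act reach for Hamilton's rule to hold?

2

r to a full sibling = 0.5 (full sibs share both parents — two paths of length 2: r = 2·(1/2)^2 = 1/2).
Hamilton's rule: n·r·B > C  ⇒  n > C/(r·B) = 0.0668/(0.5·0.0949) = 1.408.
The smallest integer exceeding 1.408 is 2.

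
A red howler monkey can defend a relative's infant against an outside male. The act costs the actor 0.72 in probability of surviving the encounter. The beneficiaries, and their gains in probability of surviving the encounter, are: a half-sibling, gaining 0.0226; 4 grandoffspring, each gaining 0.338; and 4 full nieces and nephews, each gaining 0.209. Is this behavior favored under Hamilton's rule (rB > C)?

No

Hamilton's rule: the trait is favored when the sum of r·B over every recipient exceeds the actor's cost C.
r to a half-sibling = 1/4 (half-sibs share one parent — one path of length 2: r = (1/2)^2 = 1/4).
r to a grandoffspring = 0.25 (two parent–offspring links: r = (1/2)^2 = 1/4).
r to a full niece or nephew = 1/4 (full aunt/uncle↔niece/nephew: two paths of length 3 through the shared grandparent pair: r = 2·(1/2)^3 = 1/4).
Summing one r·B term per recipient: 1·0.25·0.0226 + 4·0.25·0.338 + 4·0.25·0.209 = 0.55265.
0.55265 < 0.72: the indirect benefit is less than the cost.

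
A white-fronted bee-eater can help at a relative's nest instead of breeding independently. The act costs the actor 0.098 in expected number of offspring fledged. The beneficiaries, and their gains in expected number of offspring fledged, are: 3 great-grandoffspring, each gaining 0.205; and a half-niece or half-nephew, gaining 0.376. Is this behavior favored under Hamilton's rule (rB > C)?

Hamilton's rule: the trait is favored when the sum of r·B over every recipient exceeds the actor's cost C.
r to a great-grandoffspring = 0.125 (three parent–offspring links: r = (1/2)^3 = 1/8).
r to a half-niece or half-nephew = 1/8 (half-aunt/uncle↔niece/nephew: one path of length 3: r = (1/2)^3 = 1/8).
Summing one r·B term per recipient: 3·0.125·0.205 + 1·0.125·0.376 = 0.123875.
0.123875 > 0.098: the indirect benefit exceeds the cost.

Yes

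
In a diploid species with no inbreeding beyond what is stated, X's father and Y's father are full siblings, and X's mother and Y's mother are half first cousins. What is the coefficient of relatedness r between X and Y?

With two independent routes of shared ancestry, r is the sum of the two contributions.
X and Y are related in two ways: first cousins through their fathers (r = 1/8) and half second cousins through their mothers (r = 1/64).
r = 1/8 + 1/64 = 9/64 = 0.140625.

0.140625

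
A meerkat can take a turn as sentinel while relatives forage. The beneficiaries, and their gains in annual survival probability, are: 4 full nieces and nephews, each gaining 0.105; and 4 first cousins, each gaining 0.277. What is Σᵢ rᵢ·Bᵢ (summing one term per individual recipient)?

r to a full niece or nephew = 1/4 (full aunt/uncle↔niece/nephew: two paths of length 3 through the shared grandparent pair: r = 2·(1/2)^3 = 1/4).
r to a first cousin = 0.125 (first cousins share one grandparent pair — two paths of length 4: r = 2·(1/2)^4 = 1/8).
Summing one r·B term per recipient: 4·0.25·0.105 + 4·0.125·0.277 = 0.2435.

0.2435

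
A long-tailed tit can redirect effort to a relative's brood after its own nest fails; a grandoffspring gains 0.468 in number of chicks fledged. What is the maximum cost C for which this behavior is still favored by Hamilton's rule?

r to a grandoffspring = 1/4 (two parent–offspring links: r = (1/2)^2 = 1/4).
Hamilton's rule: n·r·B > C, so the trait is favored while C < n·r·B = 1·0.25·0.468 = 0.117.

0.117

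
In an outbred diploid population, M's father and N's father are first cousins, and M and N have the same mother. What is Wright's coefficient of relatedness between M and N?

With two independent routes of shared ancestry, r is the sum of the two contributions.
M and N are related in two ways: second cousins through their fathers (r = 1/32) and half-sibs through their shared mother (r = 1/4).
r = 1/32 + 1/4 = 0.28125.

0.28125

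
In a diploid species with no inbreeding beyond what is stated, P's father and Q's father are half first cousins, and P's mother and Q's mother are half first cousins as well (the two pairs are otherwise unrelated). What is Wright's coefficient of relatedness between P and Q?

Independent pedigree routes through distinct common ancestors add.
P and Q are related in two ways: half second cousins through their fathers (r = 1/64) and half second cousins through their mothers (r = 1/64).
r = 1/64 + 1/64 = 1/32 = 0.03125.

0.03125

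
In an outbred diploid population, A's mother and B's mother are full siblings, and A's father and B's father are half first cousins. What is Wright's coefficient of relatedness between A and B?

Wright's path rule: contributions from independent ancestry routes add.
A and B are related in two ways: first cousins through their mothers (r = 1/8) and half second cousins through their fathers (r = 1/64).
r = 1/8 + 1/64 = 9/64 = 0.140625.

0.140625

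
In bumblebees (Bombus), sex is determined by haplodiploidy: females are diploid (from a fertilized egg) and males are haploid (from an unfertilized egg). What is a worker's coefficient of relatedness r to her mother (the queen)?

0.5

One meiotic link between diploid queen and diploid daughter: r = 1/2.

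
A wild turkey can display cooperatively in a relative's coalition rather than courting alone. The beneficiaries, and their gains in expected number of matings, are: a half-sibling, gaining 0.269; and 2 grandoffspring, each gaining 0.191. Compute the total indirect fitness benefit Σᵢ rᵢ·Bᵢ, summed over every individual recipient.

0.16275

r to a half-sibling = 0.25 (half-sibs share one parent — one path of length 2: r = (1/2)^2 = 1/4).
r to a grandoffspring = 0.25 (two parent–offspring links: r = (1/2)^2 = 1/4).
Summing one r·B term per recipient: 1·0.25·0.269 + 2·0.25·0.191 = 0.16275.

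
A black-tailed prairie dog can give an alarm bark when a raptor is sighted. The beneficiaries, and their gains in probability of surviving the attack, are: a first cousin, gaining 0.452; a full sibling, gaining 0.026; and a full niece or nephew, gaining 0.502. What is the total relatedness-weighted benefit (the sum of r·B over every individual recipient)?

0.195

r to a first cousin = 1/8 (first cousins share one grandparent pair — two paths of length 4: r = 2·(1/2)^4 = 1/8).
r to a full sibling = 0.5 (full sibs share both parents — two paths of length 2: r = 2·(1/2)^2 = 1/2).
r to a full niece or nephew = 1/4 (full aunt/uncle↔niece/nephew: two paths of length 3 through the shared grandparent pair: r = 2·(1/2)^3 = 1/4).
Summing one r·B term per recipient: 1·0.125·0.452 + 1·0.5·0.026 + 1·0.25·0.502 = 0.195.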